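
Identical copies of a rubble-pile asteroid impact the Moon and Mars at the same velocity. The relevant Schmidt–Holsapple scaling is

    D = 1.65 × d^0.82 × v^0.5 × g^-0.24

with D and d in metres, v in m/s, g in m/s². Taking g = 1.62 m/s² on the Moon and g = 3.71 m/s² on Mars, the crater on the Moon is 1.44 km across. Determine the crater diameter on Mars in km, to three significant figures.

All impactor-dependent factors cancel in the ratio, leaving D_Mars/D_Moon = (g_Mars/g_Moon)^-0.24.
(3.71/1.62)^-0.24 = 2.290^-0.24 = 0.8197
D_Mars = 0.8197 × 1.44 km = 1.18 km

D ≈ 1.18 km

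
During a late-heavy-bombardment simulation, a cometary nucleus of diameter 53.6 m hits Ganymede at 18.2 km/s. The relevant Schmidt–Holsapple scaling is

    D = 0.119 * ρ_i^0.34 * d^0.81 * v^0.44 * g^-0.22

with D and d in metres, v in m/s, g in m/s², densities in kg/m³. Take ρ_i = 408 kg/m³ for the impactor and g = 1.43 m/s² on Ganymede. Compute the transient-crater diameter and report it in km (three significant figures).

In SI units: v = 18200 m/s.
ρ_i^0.34 = 408^0.34 = 7.720
d^0.81 = 53.6^0.81 = 25.15
v^0.44 = 18200^0.44 = 74.89
g^-0.22 = 1.43^-0.22 = 0.9243
D = 0.119 × 7.720 × 25.15 × 74.89 × 0.9243 = 1599 m
   = 1.599 km

D ≈ 1.60 km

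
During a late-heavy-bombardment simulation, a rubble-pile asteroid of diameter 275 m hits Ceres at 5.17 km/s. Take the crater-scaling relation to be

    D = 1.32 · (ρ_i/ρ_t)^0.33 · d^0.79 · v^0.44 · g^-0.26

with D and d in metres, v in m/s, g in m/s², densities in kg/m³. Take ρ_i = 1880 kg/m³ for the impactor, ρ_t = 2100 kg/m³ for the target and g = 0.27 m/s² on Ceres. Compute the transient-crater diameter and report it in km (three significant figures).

D ≈ 6.51 km

In SI units: v = 5170 m/s.
(ρ_i/ρ_t)^0.33 = (1880/2100)^0.33 = 0.9641
d^0.79 = 275^0.79 = 84.54
v^0.44 = 5170^0.44 = 43.05
g^-0.26 = 0.27^-0.26 = 1.406
D = 1.32 × 0.9641 × 84.54 × 43.05 × 1.406 = 6512 m
   = 6.512 km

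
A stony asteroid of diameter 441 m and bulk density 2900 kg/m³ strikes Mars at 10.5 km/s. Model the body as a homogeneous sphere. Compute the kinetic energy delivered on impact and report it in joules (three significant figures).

E ≈ 7.18 × 10^18 J

v = 10500 m/s.
Mass m = (π/6) ρ d³ = (π/6) × 2900 × (441)³ = 1.302 × 10^11 kg
E = ½ m v² = 0.5 × 1.302 × 10^11 × (10500)² = 7.177 × 10^18 J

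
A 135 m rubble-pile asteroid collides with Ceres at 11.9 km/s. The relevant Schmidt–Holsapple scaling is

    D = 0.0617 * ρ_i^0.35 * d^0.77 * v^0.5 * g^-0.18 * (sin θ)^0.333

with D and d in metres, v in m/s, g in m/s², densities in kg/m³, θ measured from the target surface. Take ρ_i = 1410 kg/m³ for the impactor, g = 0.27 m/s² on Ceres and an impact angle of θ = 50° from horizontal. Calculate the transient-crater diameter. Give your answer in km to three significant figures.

D ≈ 4.31 km

In SI units: v = 11900 m/s.
ρ_i^0.35 = 1410^0.35 = 12.65
d^0.77 = 135^0.77 = 43.69
v^0.5 = 11900^0.5 = 109.1
g^-0.18 = 0.27^-0.18 = 1.266
(sin 50°)^0.333 = 0.7660^0.333 = 0.9151
D = 0.0617 × 12.65 × 43.69 × 109.1 × 1.266 × 0.9151 = 4310 m
   = 4.310 km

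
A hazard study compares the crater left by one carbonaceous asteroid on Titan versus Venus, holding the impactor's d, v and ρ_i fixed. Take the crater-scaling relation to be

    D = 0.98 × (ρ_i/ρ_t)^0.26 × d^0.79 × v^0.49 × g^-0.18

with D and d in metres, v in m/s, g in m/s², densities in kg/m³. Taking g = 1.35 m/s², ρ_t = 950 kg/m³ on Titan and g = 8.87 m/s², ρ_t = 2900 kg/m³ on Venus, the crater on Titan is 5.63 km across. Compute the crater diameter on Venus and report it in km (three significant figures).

D ≈ 3.00 km

The impactor-only factors (d, v, ρ_i) cancel in the ratio, leaving D_Venus/D_Titan = (g_Venus/g_Titan)^-0.18 · (ρ_t,Titan/ρ_t,Venus)^0.26.
(8.87/1.35)^-0.18 = 6.570^-0.18 = 0.7126
(950/2900)^0.26 = 0.3276^0.26 = 0.7482
Ratio = 0.7126 × 0.7482 = 0.5332
D_Venus = 0.5332 × 5.63 km = 3.00 km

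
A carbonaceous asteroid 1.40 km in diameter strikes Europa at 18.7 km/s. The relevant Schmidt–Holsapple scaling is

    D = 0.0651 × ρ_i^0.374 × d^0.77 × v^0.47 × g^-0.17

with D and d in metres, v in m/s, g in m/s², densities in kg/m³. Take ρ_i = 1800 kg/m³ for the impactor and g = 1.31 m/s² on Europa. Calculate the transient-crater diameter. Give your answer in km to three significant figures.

In SI units: d = 1400 m, v = 18700 m/s.
ρ_i^0.374 = 1800^0.374 = 16.50
d^0.77 = 1400^0.77 = 264.6
v^0.47 = 18700^0.47 = 101.8
g^-0.17 = 1.31^-0.17 = 0.9551
D = 0.0651 × 16.50 × 264.6 × 101.8 × 0.9551 = 27634 m
   = 27.63 km

D ≈ 27.6 km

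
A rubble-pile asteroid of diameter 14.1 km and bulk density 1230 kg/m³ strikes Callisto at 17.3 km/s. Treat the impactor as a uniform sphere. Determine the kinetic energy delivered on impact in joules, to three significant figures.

d = 14100 m; v = 17300 m/s.
Mass m = (π/6) ρ d³ = (π/6) × 1230 × (14100)³ = 1.805 × 10^15 kg
E = ½ m v² = 0.5 × 1.805 × 10^15 × (17300)² = 2.701 × 10^23 J

E ≈ 2.70 × 10^23 J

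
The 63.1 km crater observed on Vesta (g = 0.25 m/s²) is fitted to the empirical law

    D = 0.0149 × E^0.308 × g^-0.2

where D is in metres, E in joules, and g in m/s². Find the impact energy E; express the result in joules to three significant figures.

E ≈ 1.33 × 10^21 J

Rearranging: E = [D / (0.0149 · g^-0.2)]^(1/0.308).
D = 63100 m.
g^-0.2 = 0.25^-0.2 = 1.320
D / (0.0149 × 1.320) = 63100 / (0.01967) = 3.208 × 10^6
E = (3.208 × 10^6)^3.2468 = 1.332 × 10^21 J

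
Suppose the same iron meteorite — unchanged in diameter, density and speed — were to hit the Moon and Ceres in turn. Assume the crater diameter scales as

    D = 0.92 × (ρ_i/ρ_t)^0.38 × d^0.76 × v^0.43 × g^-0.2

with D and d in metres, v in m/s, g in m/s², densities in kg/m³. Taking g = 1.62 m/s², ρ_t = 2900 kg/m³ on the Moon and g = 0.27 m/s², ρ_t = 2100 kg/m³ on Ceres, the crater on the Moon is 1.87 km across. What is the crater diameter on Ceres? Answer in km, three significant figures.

The impactor-only factors (d, v, ρ_i) cancel in the ratio, leaving D_Ceres/D_Moon = (g_Ceres/g_Moon)^-0.2 · (ρ_t,Moon/ρ_t,Ceres)^0.38.
(0.27/1.62)^-0.2 = 0.1667^-0.2 = 1.431
(2900/2100)^0.38 = 1.381^0.38 = 1.131
Ratio = 1.431 × 1.131 = 1.618
D_Ceres = 1.618 × 1.87 km = 3.03 km

D ≈ 3.03 km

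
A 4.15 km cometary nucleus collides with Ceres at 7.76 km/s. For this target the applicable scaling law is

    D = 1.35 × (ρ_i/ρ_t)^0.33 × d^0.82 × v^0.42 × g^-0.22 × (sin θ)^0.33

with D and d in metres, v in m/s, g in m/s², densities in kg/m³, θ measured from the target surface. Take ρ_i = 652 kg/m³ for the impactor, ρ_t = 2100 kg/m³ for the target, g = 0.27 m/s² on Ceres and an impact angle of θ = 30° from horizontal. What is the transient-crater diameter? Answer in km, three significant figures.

D ≈ 38.8 km

In SI units: d = 4150 m, v = 7760 m/s.
(ρ_i/ρ_t)^0.33 = (652/2100)^0.33 = 0.6798
d^0.82 = 4150^0.82 = 926.4
v^0.42 = 7760^0.42 = 43.03
g^-0.22 = 0.27^-0.22 = 1.334
(sin 30°)^0.33 = 0.5000^0.33 = 0.7955
D = 1.35 × 0.6798 × 926.4 × 43.03 × 1.334 × 0.7955 = 38822 m
   = 38.82 km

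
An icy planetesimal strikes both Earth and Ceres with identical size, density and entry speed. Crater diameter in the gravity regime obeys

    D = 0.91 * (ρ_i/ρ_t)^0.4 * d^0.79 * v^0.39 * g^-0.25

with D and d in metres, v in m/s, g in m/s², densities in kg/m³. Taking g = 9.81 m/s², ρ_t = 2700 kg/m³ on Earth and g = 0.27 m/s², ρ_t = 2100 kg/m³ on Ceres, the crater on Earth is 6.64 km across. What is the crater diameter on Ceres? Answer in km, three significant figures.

D ≈ 18.0 km

The impactor-only factors (d, v, ρ_i) cancel in the ratio, leaving D_Ceres/D_Earth = (g_Ceres/g_Earth)^-0.25 · (ρ_t,Earth/ρ_t,Ceres)^0.4.
(0.27/9.81)^-0.25 = 0.02752^-0.25 = 2.455
(2700/2100)^0.4 = 1.286^0.4 = 1.106
Ratio = 2.455 × 1.106 = 2.715
D_Ceres = 2.715 × 6.64 km = 18.0 km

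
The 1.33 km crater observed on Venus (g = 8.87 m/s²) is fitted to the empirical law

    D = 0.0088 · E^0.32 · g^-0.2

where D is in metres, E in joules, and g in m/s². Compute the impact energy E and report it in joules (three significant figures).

Rearranging: E = [D / (0.0088 · g^-0.2)]^(1/0.32).
D = 1330 m.
g^-0.2 = 8.87^-0.2 = 0.6463
D / (0.0088 × 0.6463) = 1330 / (5.687 × 10^-3) = 2.339 × 10^5
E = (2.339 × 10^5)^3.125 = 6.001 × 10^16 J

E ≈ 6.00 × 10^16 J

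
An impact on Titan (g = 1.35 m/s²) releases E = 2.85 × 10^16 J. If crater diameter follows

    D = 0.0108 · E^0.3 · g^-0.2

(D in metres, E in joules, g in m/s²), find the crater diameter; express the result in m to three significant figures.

D ≈ 879 m

E^0.3 = (2.85 × 10^16)^0.3 = 8.639 × 10^4
g^-0.2 = 1.35^-0.2 = 0.9417
D = 0.0108 × 8.639 × 10^4 × 0.9417 = 878.6 m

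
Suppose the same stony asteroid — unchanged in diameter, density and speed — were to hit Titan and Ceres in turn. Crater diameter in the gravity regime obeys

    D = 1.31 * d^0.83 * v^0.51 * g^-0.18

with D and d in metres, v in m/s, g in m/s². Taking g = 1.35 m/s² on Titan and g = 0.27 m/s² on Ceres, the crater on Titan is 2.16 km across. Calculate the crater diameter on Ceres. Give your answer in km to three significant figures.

All impactor-dependent factors cancel in the ratio, leaving D_Ceres/D_Titan = (g_Ceres/g_Titan)^-0.18.
(0.27/1.35)^-0.18 = 0.2000^-0.18 = 1.336
D_Ceres = 1.336 × 2.16 km = 2.89 km

D ≈ 2.89 km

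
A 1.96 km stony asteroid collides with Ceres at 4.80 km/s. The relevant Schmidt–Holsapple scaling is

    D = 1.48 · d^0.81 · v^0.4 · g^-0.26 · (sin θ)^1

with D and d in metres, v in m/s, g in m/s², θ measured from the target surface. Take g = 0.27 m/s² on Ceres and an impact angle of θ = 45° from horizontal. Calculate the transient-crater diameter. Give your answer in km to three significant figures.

In SI units: d = 1960 m, v = 4800 m/s.
d^0.81 = 1960^0.81 = 464.2
v^0.4 = 4800^0.4 = 29.68
g^-0.26 = 0.27^-0.26 = 1.406
(sin 45°)^1 = 0.7071^1 = 0.7071
D = 1.48 × 464.2 × 29.68 × 1.406 × 0.7071 = 20272 m
   = 20.27 km

D ≈ 20.3 km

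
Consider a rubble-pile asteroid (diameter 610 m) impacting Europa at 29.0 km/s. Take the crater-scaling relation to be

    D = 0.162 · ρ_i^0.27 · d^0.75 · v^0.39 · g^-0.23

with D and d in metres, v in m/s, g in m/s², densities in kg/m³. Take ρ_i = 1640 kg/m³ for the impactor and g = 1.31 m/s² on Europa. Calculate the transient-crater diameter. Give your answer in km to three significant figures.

In SI units: v = 29000 m/s.
ρ_i^0.27 = 1640^0.27 = 7.379
d^0.75 = 610^0.75 = 122.7
v^0.39 = 29000^0.39 = 55.00
g^-0.23 = 1.31^-0.23 = 0.9398
D = 0.162 × 7.379 × 122.7 × 55.00 × 0.9398 = 7582 m
   = 7.582 km

D ≈ 7.58 km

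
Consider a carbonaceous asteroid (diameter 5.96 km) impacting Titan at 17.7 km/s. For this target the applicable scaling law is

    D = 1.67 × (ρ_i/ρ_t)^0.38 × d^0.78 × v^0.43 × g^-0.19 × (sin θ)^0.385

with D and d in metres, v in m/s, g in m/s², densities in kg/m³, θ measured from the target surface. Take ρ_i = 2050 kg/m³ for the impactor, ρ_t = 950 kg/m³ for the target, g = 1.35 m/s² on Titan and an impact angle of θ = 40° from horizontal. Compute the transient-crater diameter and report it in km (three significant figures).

D ≈ 105 km

In SI units: d = 5960 m, v = 17700 m/s.
(ρ_i/ρ_t)^0.38 = (2050/950)^0.38 = 1.339
d^0.78 = 5960^0.78 = 880.4
v^0.43 = 17700^0.43 = 67.09
g^-0.19 = 1.35^-0.19 = 0.9446
(sin 40°)^0.385 = 0.6428^0.385 = 0.8435
D = 1.67 × 1.339 × 880.4 × 67.09 × 0.9446 × 0.8435 = 1.052 × 10^5 m
   = 105.2 km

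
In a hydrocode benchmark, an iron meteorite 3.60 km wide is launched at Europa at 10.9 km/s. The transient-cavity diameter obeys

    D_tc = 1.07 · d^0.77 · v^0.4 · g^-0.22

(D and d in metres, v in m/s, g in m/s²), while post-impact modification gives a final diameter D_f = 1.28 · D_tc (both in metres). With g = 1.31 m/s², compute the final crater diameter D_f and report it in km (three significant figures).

In SI: d = 3600 m, v = 10900 m/s.
d^0.77 = 3600^0.77 = 547.5
v^0.4 = 10900^0.4 = 41.21
g^-0.22 = 1.31^-0.22 = 0.9423
D_tc = 1.07 × 547.5 × 41.21 × 0.9423 = 22750 m
D_f = 1.28 × 22750 = 29120 m
     = 29.12 km

D_f ≈ 29.1 km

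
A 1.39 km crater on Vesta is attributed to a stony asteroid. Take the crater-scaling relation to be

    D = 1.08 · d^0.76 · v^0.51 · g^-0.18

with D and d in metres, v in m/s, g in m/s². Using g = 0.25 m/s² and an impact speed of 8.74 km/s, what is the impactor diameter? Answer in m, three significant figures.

d ≈ 20.1 m

Rearranging for d: d = [D / (1.08 · 8740^0.51 · 0.25^-0.18)]^(1/0.76).
D = 1390 m.
8740^0.51 = 102.4
0.25^-0.18 = 1.283
Denominator = 1.08 × 102.4 × 1.283 = 141.9
D / 141.9 = 1390 / 141.9 = 9.796
d = 9.796^(1/0.76) = 9.796^1.3158 = 20.14 m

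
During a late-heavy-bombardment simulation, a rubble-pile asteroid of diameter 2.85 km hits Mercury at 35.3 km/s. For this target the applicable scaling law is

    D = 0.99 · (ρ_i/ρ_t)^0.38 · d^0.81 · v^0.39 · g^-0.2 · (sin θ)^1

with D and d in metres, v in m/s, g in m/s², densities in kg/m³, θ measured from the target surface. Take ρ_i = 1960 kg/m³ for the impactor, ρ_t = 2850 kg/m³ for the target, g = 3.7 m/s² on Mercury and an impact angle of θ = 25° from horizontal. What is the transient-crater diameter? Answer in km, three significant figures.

D ≈ 10.4 km

In SI units: d = 2850 m, v = 35300 m/s.
(ρ_i/ρ_t)^0.38 = (1960/2850)^0.38 = 0.8674
d^0.81 = 2850^0.81 = 628.7
v^0.39 = 35300^0.39 = 59.38
g^-0.2 = 3.7^-0.2 = 0.7698
(sin 25°)^1 = 0.4226^1 = 0.4226
D = 0.99 × 0.8674 × 628.7 × 59.38 × 0.7698 × 0.4226 = 10429 m
   = 10.43 km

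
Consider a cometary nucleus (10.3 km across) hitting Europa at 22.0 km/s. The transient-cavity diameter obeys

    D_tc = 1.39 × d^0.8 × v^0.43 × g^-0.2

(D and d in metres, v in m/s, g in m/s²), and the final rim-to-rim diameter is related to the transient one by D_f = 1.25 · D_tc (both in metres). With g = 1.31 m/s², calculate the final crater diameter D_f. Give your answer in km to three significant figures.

In SI: d = 10300 m, v = 22000 m/s.
d^0.8 = 10300^0.8 = 1623
v^0.43 = 22000^0.43 = 73.66
g^-0.2 = 1.31^-0.2 = 0.9474
D_tc = 1.39 × 1623 × 73.66 × 0.9474 = 1.574 × 10^5 m
D_f = 1.25 × 1.574 × 10^5 = 1.968 × 10^5 m
     = 196.8 km

D_f ≈ 197 km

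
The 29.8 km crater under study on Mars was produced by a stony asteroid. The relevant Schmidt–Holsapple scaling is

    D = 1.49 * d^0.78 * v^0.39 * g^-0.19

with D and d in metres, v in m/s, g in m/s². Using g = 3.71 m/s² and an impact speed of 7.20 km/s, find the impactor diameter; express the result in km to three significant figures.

d ≈ 5.30 km

Rearranging for d: d = [D / (1.49 · 7200^0.39 · 3.71^-0.19)]^(1/0.78).
D = 29800 m.
7200^0.39 = 31.94
3.71^-0.19 = 0.7795
Denominator = 1.49 × 31.94 × 0.7795 = 37.10
D / 37.10 = 29800 / 37.10 = 803.2
d = 803.2^(1/0.78) = 803.2^1.2821 = 5300 m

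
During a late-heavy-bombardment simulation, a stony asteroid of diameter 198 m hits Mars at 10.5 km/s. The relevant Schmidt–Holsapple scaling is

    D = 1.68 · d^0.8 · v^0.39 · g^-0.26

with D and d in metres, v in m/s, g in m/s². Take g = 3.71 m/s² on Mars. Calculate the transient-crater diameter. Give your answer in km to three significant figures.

D ≈ 3.04 km

In SI units: v = 10500 m/s.
d^0.8 = 198^0.8 = 68.76
v^0.39 = 10500^0.39 = 37.01
g^-0.26 = 3.71^-0.26 = 0.7112
D = 1.68 × 68.76 × 37.01 × 0.7112 = 3041 m
   = 3.041 km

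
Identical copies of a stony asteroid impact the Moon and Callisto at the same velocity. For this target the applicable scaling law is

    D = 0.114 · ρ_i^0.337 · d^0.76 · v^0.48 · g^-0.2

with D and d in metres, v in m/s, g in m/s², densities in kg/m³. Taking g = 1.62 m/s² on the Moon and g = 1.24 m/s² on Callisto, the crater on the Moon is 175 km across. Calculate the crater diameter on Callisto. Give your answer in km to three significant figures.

D ≈ 185 km

All impactor-dependent factors cancel in the ratio, leaving D_Callisto/D_Moon = (g_Callisto/g_Moon)^-0.2.
(1.24/1.62)^-0.2 = 0.7654^-0.2 = 1.055
D_Callisto = 1.055 × 175 km = 185 km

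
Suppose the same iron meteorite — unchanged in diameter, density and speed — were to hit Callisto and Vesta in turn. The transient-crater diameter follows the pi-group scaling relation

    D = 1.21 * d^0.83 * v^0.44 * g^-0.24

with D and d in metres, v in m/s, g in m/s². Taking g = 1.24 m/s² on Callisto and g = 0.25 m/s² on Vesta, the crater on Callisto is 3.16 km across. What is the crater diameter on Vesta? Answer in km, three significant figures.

All impactor-dependent factors cancel in the ratio, leaving D_Vesta/D_Callisto = (g_Vesta/g_Callisto)^-0.24.
(0.25/1.24)^-0.24 = 0.2016^-0.24 = 1.469
D_Vesta = 1.469 × 3.16 km = 4.64 km

D ≈ 4.64 km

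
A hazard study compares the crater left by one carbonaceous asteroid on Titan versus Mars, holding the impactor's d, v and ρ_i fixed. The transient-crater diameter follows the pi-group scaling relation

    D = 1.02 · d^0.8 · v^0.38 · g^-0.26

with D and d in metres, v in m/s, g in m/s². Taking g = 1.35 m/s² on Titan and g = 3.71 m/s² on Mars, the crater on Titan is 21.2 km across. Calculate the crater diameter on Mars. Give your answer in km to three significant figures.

D ≈ 16.3 km

All impactor-dependent factors cancel in the ratio, leaving D_Mars/D_Titan = (g_Mars/g_Titan)^-0.26.
(3.71/1.35)^-0.26 = 2.748^-0.26 = 0.7689
D_Mars = 0.7689 × 21.2 km = 16.3 km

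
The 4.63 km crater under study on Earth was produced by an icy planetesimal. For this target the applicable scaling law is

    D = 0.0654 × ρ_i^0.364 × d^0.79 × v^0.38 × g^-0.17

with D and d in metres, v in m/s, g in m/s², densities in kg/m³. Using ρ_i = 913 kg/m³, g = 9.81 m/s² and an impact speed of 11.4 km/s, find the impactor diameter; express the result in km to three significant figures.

Rearranging for d: d = [D / (0.0654 · 913^0.364 · 11400^0.38 · 9.81^-0.17)]^(1/0.79).
D = 4630 m.
913^0.364 = 11.96
11400^0.38 = 34.80
9.81^-0.17 = 0.6783
Denominator = 0.0654 × 11.96 × 34.80 × 0.6783 = 18.46
D / 18.46 = 4630 / 18.46 = 250.8
d = 250.8^(1/0.79) = 250.8^1.2658 = 1089 m

d ≈ 1.09 km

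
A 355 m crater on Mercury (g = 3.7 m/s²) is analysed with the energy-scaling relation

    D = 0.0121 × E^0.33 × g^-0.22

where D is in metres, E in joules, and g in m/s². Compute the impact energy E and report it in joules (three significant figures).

Rearranging: E = [D / (0.0121 · g^-0.22)]^(1/0.33).
g^-0.22 = 3.7^-0.22 = 0.7499
D / (0.0121 × 0.7499) = 355 / (9.074 × 10^-3) = 3.912 × 10^4
E = (3.912 × 10^4)^3.0303 = 8.248 × 10^13 J

E ≈ 8.25 × 10^13 J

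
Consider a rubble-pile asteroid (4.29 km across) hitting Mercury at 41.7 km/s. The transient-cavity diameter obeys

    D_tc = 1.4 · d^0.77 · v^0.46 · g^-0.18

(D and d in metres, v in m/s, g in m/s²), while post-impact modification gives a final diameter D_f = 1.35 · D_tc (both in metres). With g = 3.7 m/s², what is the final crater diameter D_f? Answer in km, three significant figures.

In SI: d = 4290 m, v = 41700 m/s.
d^0.77 = 4290^0.77 = 626.6
v^0.46 = 41700^0.46 = 133.4
g^-0.18 = 3.7^-0.18 = 0.7902
D_tc = 1.4 × 626.6 × 133.4 × 0.7902 = 92470 m
D_f = 1.35 × 92470 = 1.248 × 10^5 m
     = 124.8 km

D_f ≈ 125 km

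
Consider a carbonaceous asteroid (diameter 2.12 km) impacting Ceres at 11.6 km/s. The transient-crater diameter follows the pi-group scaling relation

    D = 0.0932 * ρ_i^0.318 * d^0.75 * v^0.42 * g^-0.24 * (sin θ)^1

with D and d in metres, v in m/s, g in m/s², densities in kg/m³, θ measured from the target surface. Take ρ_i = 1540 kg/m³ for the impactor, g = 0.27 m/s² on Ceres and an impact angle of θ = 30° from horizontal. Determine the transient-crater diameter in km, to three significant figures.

D ≈ 10.5 km

In SI units: d = 2120 m, v = 11600 m/s.
ρ_i^0.318 = 1540^0.318 = 10.32
d^0.75 = 2120^0.75 = 312.4
v^0.42 = 11600^0.42 = 50.94
g^-0.24 = 0.27^-0.24 = 1.369
(sin 30°)^1 = 0.5000^1 = 0.5000
D = 0.0932 × 10.32 × 312.4 × 50.94 × 1.369 × 0.5000 = 10477 m
   = 10.48 km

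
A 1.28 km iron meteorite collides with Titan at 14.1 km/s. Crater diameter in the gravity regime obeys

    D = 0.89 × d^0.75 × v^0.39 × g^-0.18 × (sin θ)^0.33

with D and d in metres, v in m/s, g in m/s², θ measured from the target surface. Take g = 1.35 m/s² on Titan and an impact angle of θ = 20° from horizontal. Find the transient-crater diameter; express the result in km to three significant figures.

D ≈ 5.26 km

In SI units: d = 1280 m, v = 14100 m/s.
d^0.75 = 1280^0.75 = 214.0
v^0.39 = 14100^0.39 = 41.51
g^-0.18 = 1.35^-0.18 = 0.9474
(sin 20°)^0.33 = 0.3420^0.33 = 0.7018
D = 0.89 × 214.0 × 41.51 × 0.9474 × 0.7018 = 5257 m
   = 5.257 km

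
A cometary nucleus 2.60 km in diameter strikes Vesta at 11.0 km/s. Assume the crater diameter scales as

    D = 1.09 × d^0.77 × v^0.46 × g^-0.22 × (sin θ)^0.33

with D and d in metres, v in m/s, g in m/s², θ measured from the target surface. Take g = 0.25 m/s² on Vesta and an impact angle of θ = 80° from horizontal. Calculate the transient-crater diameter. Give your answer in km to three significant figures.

D ≈ 45.3 km

In SI units: d = 2600 m, v = 11000 m/s.
d^0.77 = 2600^0.77 = 426.1
v^0.46 = 11000^0.46 = 72.28
g^-0.22 = 0.25^-0.22 = 1.357
(sin 80°)^0.33 = 0.9848^0.33 = 0.9950
D = 1.09 × 426.1 × 72.28 × 1.357 × 0.9950 = 45327 m
   = 45.33 km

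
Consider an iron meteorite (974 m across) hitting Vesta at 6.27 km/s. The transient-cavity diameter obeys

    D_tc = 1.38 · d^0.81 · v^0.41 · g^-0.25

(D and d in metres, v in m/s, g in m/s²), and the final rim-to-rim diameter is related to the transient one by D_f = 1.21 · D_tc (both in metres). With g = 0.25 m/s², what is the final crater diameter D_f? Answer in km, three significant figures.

v = 6270 m/s.
d^0.81 = 974^0.81 = 263.5
v^0.41 = 6270^0.41 = 36.05
g^-0.25 = 0.25^-0.25 = 1.414
D_tc = 1.38 × 263.5 × 36.05 × 1.414 = 18540 m
D_f = 1.21 × 18540 = 22433 m
     = 22.43 km

D_f ≈ 22.4 km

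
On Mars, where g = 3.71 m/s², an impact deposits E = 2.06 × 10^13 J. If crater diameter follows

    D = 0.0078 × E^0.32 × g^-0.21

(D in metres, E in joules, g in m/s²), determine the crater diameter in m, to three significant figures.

E^0.32 = (2.06 × 10^13)^0.32 = 1.822 × 10^4
g^-0.21 = 3.71^-0.21 = 0.7593
D = 0.0078 × 1.822 × 10^4 × 0.7593 = 107.9 m

D ≈ 108 m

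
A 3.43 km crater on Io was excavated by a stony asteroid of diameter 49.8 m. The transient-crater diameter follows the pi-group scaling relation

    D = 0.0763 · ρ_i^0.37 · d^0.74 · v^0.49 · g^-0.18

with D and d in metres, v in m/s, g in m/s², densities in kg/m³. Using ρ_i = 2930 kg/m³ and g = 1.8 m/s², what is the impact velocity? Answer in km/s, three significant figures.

Rearranging for v: v = [D / (0.0763 · 2930^0.37 · 49.8^0.74 · 1.8^-0.18)]^(1/0.49).
D = 3430 m.
2930^0.37 = 19.18
49.8^0.74 = 18.03
1.8^-0.18 = 0.8996
Denominator = 0.0763 × 19.18 × 18.03 × 0.8996 = 23.74
D / 23.74 = 3430 / 23.74 = 144.5
v = 144.5^(1/0.49) = 144.5^2.0408 = 25578 m/s

v ≈ 25.6 km/s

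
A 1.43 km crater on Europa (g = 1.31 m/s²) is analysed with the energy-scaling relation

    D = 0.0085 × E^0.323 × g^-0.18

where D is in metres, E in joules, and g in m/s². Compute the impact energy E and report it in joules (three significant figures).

Rearranging: E = [D / (0.0085 · g^-0.18)]^(1/0.323).
D = 1430 m.
g^-0.18 = 1.31^-0.18 = 0.9526
D / (0.0085 × 0.9526) = 1430 / (8.097 × 10^-3) = 1.766 × 10^5
E = (1.766 × 10^5)^3.096 = 1.757 × 10^16 J

E ≈ 1.76 × 10^16 J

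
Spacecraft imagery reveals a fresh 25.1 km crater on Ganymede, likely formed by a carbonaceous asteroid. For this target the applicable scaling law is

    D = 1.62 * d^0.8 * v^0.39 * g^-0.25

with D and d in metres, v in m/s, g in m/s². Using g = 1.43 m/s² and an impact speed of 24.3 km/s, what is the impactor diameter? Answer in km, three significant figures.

Rearranging for d: d = [D / (1.62 · 24300^0.39 · 1.43^-0.25)]^(1/0.8).
D = 25100 m.
24300^0.39 = 51.33
1.43^-0.25 = 0.9145
Denominator = 1.62 × 51.33 × 0.9145 = 76.04
D / 76.04 = 25100 / 76.04 = 330.1
d = 330.1^(1/0.8) = 330.1^1.25 = 1407 m

d ≈ 1.41 km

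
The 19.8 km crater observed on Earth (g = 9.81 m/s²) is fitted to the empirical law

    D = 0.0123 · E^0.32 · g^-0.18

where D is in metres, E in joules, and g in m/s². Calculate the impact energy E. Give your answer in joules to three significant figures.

Rearranging: E = [D / (0.0123 · g^-0.18)]^(1/0.32).
D = 19800 m.
g^-0.18 = 9.81^-0.18 = 0.6630
D / (0.0123 × 0.6630) = 19800 / (8.155 × 10^-3) = 2.428 × 10^6
E = (2.428 × 10^6)^3.125 = 8.993 × 10^19 J

E ≈ 8.99 × 10^19 J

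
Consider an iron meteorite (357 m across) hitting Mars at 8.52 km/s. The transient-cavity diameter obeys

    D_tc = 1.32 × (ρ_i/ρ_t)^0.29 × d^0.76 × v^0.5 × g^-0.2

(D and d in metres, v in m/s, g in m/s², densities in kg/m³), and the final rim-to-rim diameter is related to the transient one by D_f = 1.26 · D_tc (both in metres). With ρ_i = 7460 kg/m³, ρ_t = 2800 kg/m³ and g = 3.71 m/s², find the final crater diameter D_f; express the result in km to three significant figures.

v = 8520 m/s.
(ρ_i/ρ_t)^0.29 = (7460/2800)^0.29 = 1.329
d^0.76 = 357^0.76 = 87.10
v^0.5 = 8520^0.5 = 92.30
g^-0.2 = 3.71^-0.2 = 0.7694
D_tc = 1.32 × 1.329 × 87.10 × 92.30 × 0.7694 = 10850 m
D_f = 1.26 × 10850 = 13671 m
     = 13.67 km

D_f ≈ 13.7 km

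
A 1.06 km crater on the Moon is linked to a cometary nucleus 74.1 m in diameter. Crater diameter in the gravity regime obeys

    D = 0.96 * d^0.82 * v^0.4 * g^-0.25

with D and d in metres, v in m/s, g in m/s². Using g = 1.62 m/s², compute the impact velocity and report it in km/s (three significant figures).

v ≈ 8.04 km/s

Rearranging for v: v = [D / (0.96 · 74.1^0.82 · 1.62^-0.25)]^(1/0.4).
D = 1060 m.
74.1^0.82 = 34.14
1.62^-0.25 = 0.8864
Denominator = 0.96 × 34.14 × 0.8864 = 29.05
D / 29.05 = 1060 / 29.05 = 36.49
v = 36.49^(1/0.4) = 36.49^2.5 = 8043 m/s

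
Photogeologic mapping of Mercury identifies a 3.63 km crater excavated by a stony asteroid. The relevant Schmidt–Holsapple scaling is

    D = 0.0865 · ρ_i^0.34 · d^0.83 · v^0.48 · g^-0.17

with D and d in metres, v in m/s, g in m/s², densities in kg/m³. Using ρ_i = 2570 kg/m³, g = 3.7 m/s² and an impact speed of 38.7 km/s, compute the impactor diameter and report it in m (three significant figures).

d ≈ 43.3 m

Rearranging for d: d = [D / (0.0865 · 2570^0.34 · 38700^0.48 · 3.7^-0.17)]^(1/0.83).
D = 3630 m.
2570^0.34 = 14.43
38700^0.48 = 159.3
3.7^-0.17 = 0.8006
Denominator = 0.0865 × 14.43 × 159.3 × 0.8006 = 159.2
D / 159.2 = 3630 / 159.2 = 22.80
d = 22.80^(1/0.83) = 22.80^1.2048 = 43.26 m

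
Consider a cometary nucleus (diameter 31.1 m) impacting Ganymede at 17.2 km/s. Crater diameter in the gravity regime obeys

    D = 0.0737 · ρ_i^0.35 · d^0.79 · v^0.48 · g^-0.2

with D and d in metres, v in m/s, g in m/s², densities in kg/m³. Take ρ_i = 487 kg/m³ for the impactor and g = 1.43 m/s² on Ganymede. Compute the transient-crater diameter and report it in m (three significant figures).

D ≈ 976 m

In SI units: v = 17200 m/s.
ρ_i^0.35 = 487^0.35 = 8.722
d^0.79 = 31.1^0.79 = 15.11
v^0.48 = 17200^0.48 = 107.9
g^-0.2 = 1.43^-0.2 = 0.9310
D = 0.0737 × 8.722 × 15.11 × 107.9 × 0.9310 = 975.7 m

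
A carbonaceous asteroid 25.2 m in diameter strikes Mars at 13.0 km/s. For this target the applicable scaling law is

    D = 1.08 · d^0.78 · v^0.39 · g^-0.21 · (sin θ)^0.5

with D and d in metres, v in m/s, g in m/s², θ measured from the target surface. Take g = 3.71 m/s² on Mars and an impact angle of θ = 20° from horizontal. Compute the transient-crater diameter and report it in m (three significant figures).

In SI units: v = 13000 m/s.
d^0.78 = 25.2^0.78 = 12.39
v^0.39 = 13000^0.39 = 40.22
g^-0.21 = 3.71^-0.21 = 0.7593
(sin 20°)^0.5 = 0.3420^0.5 = 0.5848
D = 1.08 × 12.39 × 40.22 × 0.7593 × 0.5848 = 239.0 m

D ≈ 239 m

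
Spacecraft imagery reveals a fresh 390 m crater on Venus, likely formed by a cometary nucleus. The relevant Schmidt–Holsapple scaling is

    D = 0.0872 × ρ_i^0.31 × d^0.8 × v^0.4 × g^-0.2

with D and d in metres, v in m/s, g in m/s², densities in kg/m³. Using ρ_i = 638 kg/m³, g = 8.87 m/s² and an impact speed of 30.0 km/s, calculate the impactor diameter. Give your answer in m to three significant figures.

d ≈ 29.8 m

Rearranging for d: d = [D / (0.0872 · 638^0.31 · 30000^0.4 · 8.87^-0.2)]^(1/0.8).
638^0.31 = 7.404
30000^0.4 = 61.78
8.87^-0.2 = 0.6463
Denominator = 0.0872 × 7.404 × 61.78 × 0.6463 = 25.78
D / 25.78 = 390 / 25.78 = 15.13
d = 15.13^(1/0.8) = 15.13^1.25 = 29.84 m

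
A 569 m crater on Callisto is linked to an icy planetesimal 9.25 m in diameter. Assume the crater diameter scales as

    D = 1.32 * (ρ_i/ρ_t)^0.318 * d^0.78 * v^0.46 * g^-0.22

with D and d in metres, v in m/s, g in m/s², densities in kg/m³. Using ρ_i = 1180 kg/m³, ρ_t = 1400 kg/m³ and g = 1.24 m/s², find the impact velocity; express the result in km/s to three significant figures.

Rearranging for v: v = [D / (1.32 · (1180/1400)^0.318 · 9.25^0.78 · 1.24^-0.22)]^(1/0.46).
(1180/1400)^0.318 = 0.9471
9.25^0.78 = 5.670
1.24^-0.22 = 0.9538
Denominator = 1.32 × 0.9471 × 5.670 × 0.9538 = 6.761
D / 6.761 = 569 / 6.761 = 84.16
v = 84.16^(1/0.46) = 84.16^2.1739 = 15310 m/s

v ≈ 15.3 km/s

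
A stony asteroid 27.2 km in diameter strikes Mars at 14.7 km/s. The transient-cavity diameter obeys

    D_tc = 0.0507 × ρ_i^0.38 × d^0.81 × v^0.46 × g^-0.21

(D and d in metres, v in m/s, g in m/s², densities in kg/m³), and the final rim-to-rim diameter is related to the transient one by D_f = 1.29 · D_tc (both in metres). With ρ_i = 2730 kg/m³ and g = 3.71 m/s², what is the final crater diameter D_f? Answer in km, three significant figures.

D_f ≈ 324 km

In SI: d = 27200 m, v = 14700 m/s.
ρ_i^0.38 = 2730^0.38 = 20.22
d^0.81 = 27200^0.81 = 3908
v^0.46 = 14700^0.46 = 82.60
g^-0.21 = 3.71^-0.21 = 0.7593
D_tc = 0.0507 × 20.22 × 3908 × 82.60 × 0.7593 = 2.513 × 10^5 m
D_f = 1.29 × 2.513 × 10^5 = 3.242 × 10^5 m
     = 324.2 km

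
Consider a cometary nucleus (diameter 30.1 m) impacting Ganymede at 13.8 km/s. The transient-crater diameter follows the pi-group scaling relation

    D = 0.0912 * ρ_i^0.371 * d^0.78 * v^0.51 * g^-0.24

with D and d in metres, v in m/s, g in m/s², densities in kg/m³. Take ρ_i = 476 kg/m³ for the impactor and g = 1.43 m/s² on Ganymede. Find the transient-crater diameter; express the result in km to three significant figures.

D ≈ 1.52 km

In SI units: v = 13800 m/s.
ρ_i^0.371 = 476^0.371 = 9.849
d^0.78 = 30.1^0.78 = 14.23
v^0.51 = 13800^0.51 = 129.2
g^-0.24 = 1.43^-0.24 = 0.9177
D = 0.0912 × 9.849 × 14.23 × 129.2 × 0.9177 = 1515 m
   = 1.515 km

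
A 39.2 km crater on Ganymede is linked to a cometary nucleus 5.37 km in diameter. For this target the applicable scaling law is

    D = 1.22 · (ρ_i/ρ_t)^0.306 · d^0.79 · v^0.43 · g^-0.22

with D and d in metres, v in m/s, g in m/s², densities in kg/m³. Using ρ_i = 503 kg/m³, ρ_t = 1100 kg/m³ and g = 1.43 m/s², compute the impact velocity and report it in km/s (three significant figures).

v ≈ 8.91 km/s

Rearranging for v: v = [D / (1.22 · (503/1100)^0.306 · 5370^0.79 · 1.43^-0.22)]^(1/0.43).
D = 39200 m.
(503/1100)^0.306 = 0.7871
5370^0.79 = 884.5
1.43^-0.22 = 0.9243
Denominator = 1.22 × 0.7871 × 884.5 × 0.9243 = 785.1
D / 785.1 = 39200 / 785.1 = 49.93
v = 49.93^(1/0.43) = 49.93^2.3256 = 8907 m/s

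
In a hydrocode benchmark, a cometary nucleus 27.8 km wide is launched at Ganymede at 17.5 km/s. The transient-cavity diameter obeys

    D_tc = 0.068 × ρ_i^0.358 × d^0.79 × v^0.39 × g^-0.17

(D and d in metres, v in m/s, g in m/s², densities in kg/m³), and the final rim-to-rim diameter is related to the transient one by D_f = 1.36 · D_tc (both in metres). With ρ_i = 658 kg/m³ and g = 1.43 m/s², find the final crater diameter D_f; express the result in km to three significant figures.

D_f ≈ 130 km

In SI: d = 27800 m, v = 17500 m/s.
ρ_i^0.358 = 658^0.358 = 10.21
d^0.79 = 27800^0.79 = 3242
v^0.39 = 17500^0.39 = 45.16
g^-0.17 = 1.43^-0.17 = 0.9410
D_tc = 0.068 × 10.21 × 3242 × 45.16 × 0.9410 = 95650 m
D_f = 1.36 × 95650 = 1.301 × 10^5 m
     = 130.1 km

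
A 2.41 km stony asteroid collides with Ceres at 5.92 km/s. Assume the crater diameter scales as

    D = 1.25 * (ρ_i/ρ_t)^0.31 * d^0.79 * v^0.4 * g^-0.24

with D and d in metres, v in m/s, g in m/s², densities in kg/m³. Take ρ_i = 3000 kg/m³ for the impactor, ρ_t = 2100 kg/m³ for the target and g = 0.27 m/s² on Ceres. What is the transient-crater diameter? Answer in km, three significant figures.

In SI units: d = 2410 m, v = 5920 m/s.
(ρ_i/ρ_t)^0.31 = (3000/2100)^0.31 = 1.117
d^0.79 = 2410^0.79 = 469.7
v^0.4 = 5920^0.4 = 32.28
g^-0.24 = 0.27^-0.24 = 1.369
D = 1.25 × 1.117 × 469.7 × 32.28 × 1.369 = 28981 m
   = 28.98 km

D ≈ 29.0 km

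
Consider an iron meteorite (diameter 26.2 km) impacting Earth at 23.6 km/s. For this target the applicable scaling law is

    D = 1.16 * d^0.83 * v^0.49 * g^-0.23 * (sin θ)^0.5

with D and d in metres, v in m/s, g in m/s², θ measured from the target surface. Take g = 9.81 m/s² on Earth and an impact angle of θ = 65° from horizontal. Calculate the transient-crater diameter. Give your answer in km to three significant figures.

In SI units: d = 26200 m, v = 23600 m/s.
d^0.83 = 26200^0.83 = 4647
v^0.49 = 23600^0.49 = 138.9
g^-0.23 = 9.81^-0.23 = 0.5914
(sin 65°)^0.5 = 0.9063^0.5 = 0.9520
D = 1.16 × 4647 × 138.9 × 0.5914 × 0.9520 = 4.216 × 10^5 m
   = 421.6 km

D ≈ 422 km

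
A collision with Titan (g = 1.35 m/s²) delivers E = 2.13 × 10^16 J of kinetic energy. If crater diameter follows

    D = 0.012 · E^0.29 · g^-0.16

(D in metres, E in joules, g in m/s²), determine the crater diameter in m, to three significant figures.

E^0.29 = (2.13 × 10^16)^0.29 = 5.435 × 10^4
g^-0.16 = 1.35^-0.16 = 0.9531
D = 0.012 × 5.435 × 10^4 × 0.9531 = 621.6 m

D ≈ 622 m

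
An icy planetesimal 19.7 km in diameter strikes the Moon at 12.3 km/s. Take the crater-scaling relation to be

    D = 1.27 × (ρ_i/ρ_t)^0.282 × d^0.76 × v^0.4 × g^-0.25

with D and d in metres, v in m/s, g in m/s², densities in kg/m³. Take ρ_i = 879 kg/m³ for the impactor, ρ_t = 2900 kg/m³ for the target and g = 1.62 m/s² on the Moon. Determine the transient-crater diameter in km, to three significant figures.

D ≈ 63.8 km

In SI units: d = 19700 m, v = 12300 m/s.
(ρ_i/ρ_t)^0.282 = (879/2900)^0.282 = 0.7142
d^0.76 = 19700^0.76 = 1836
v^0.4 = 12300^0.4 = 43.25
g^-0.25 = 1.62^-0.25 = 0.8864
D = 1.27 × 0.7142 × 1836 × 43.25 × 0.8864 = 63843 m
   = 63.84 km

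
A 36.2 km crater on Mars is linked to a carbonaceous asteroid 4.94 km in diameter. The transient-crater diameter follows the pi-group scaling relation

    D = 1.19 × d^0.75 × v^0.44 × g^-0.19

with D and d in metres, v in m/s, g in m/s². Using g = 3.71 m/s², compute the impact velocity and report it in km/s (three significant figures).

v ≈ 13.8 km/s

Rearranging for v: v = [D / (1.19 · 4940^0.75 · 3.71^-0.19)]^(1/0.44).
D = 36200 m.
4940^0.75 = 589.2
3.71^-0.19 = 0.7795
Denominator = 1.19 × 589.2 × 0.7795 = 546.5
D / 546.5 = 36200 / 546.5 = 66.24
v = 66.24^(1/0.44) = 66.24^2.2727 = 13768 m/s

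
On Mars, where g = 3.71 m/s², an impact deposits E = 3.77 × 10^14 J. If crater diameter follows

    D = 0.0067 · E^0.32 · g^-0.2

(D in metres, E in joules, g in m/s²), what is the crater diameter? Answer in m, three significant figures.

E^0.32 = (3.77 × 10^14)^0.32 = 4.618 × 10^4
g^-0.2 = 3.71^-0.2 = 0.7694
D = 0.0067 × 4.618 × 10^4 × 0.7694 = 238.1 m

D ≈ 238 m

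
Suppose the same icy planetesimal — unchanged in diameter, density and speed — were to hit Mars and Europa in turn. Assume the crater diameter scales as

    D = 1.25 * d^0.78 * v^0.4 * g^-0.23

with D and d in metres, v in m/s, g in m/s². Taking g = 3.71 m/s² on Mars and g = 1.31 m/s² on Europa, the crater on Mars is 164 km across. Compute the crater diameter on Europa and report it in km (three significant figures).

D ≈ 208 km

All impactor-dependent factors cancel in the ratio, leaving D_Europa/D_Mars = (g_Europa/g_Mars)^-0.23.
(1.31/3.71)^-0.23 = 0.3531^-0.23 = 1.271
D_Europa = 1.271 × 164 km = 208 km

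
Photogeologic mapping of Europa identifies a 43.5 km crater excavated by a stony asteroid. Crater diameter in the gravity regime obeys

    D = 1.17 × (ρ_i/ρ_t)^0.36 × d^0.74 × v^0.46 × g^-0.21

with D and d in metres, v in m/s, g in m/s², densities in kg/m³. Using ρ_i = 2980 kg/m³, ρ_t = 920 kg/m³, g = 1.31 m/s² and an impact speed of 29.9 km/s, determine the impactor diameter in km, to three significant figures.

Rearranging for d: d = [D / (1.17 · (2980/920)^0.36 · 29900^0.46 · 1.31^-0.21)]^(1/0.74).
D = 43500 m.
(2980/920)^0.36 = 1.527
29900^0.46 = 114.5
1.31^-0.21 = 0.9449
Denominator = 1.17 × 1.527 × 114.5 × 0.9449 = 193.3
D / 193.3 = 43500 / 193.3 = 225.0
d = 225.0^(1/0.74) = 225.0^1.3514 = 1509 m

d ≈ 1.51 km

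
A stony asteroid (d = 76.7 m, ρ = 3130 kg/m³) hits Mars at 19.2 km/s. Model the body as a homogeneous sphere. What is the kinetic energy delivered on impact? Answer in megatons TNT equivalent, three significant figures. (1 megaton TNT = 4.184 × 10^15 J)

v = 19200 m/s.
Mass m = (π/6) ρ d³ = (π/6) × 3130 × (76.7)³ = 7.395 × 10^8 kg
E = ½ m v² = 0.5 × 7.395 × 10^8 × (19200)² = 1.363 × 10^17 J
   = 1.363 × 10^17 / 4.184×10^15 = 32.58 Mt

E ≈ 32.6 Mt TNT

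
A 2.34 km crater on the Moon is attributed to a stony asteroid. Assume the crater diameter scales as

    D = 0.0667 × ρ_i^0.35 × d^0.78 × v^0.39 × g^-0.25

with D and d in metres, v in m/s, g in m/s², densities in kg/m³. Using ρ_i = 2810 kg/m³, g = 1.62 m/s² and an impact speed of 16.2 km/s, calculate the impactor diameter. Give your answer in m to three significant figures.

d ≈ 175 m

Rearranging for d: d = [D / (0.0667 · 2810^0.35 · 16200^0.39 · 1.62^-0.25)]^(1/0.78).
D = 2340 m.
2810^0.35 = 16.11
16200^0.39 = 43.82
1.62^-0.25 = 0.8864
Denominator = 0.0667 × 16.11 × 43.82 × 0.8864 = 41.74
D / 41.74 = 2340 / 41.74 = 56.06
d = 56.06^(1/0.78) = 56.06^1.2821 = 174.6 m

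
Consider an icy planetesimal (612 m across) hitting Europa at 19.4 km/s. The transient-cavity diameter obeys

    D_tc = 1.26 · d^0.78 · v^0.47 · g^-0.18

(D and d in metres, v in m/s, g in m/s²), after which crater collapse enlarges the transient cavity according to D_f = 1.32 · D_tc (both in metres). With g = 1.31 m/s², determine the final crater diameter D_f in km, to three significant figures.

v = 19400 m/s.
d^0.78 = 612^0.78 = 149.2
v^0.47 = 19400^0.47 = 103.6
g^-0.18 = 1.31^-0.18 = 0.9526
D_tc = 1.26 × 149.2 × 103.6 × 0.9526 = 18550 m
D_f = 1.32 × 18550 = 24486 m
     = 24.49 km

D_f ≈ 24.5 km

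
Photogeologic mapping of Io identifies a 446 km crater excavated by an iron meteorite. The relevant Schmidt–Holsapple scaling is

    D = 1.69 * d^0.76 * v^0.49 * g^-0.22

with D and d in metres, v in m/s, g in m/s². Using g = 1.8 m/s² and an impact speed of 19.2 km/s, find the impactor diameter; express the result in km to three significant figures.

d ≈ 27.9 km

Rearranging for d: d = [D / (1.69 · 19200^0.49 · 1.8^-0.22)]^(1/0.76).
D = 446000 m.
19200^0.49 = 125.6
1.8^-0.22 = 0.8787
Denominator = 1.69 × 125.6 × 0.8787 = 186.5
D / 186.5 = 446000 / 186.5 = 2391
d = 2391^(1/0.76) = 2391^1.3158 = 27896 m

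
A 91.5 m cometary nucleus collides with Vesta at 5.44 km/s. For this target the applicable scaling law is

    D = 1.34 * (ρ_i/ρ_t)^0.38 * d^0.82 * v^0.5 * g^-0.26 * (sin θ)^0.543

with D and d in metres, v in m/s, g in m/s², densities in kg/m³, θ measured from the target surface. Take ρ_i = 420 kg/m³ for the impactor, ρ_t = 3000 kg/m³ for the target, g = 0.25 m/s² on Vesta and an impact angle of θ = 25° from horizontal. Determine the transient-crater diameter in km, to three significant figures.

In SI units: v = 5440 m/s.
(ρ_i/ρ_t)^0.38 = (420/3000)^0.38 = 0.4737
d^0.82 = 91.5^0.82 = 40.58
v^0.5 = 5440^0.5 = 73.76
g^-0.26 = 0.25^-0.26 = 1.434
(sin 25°)^0.543 = 0.4226^0.543 = 0.6264
D = 1.34 × 0.4737 × 40.58 × 73.76 × 1.434 × 0.6264 = 1707 m
   = 1.707 km

D ≈ 1.71 km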